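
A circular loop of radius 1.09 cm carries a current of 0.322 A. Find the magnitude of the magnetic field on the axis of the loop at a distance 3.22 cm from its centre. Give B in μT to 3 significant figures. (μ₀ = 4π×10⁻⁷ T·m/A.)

B ≈ 0.612 μT

On the axis of a circular loop, B = μ₀IR² / [2(R²+z²)^(3/2)].
R² + z² = (0.0109)² + (0.0322)² = 0.001156 m², and (R²+z²)^(3/2) = 3.93×10⁻⁵ m³.
B = (4π×10⁻⁷ × 0.322 × 0.0001188) / (2 × 3.93×10⁻⁵) = 6.12×10⁻⁷ T.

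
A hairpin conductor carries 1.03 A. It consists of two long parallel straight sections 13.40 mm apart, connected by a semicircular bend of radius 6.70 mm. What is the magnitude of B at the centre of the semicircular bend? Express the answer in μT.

B ≈ 79.0 μT

The semicircular arc contributes B_arc = μ₀I·π/(4πR) = μ₀I/(4R) = 4.83×10⁻⁵ T.
Each semi-infinite lead is at perpendicular distance R = 0.0067 m from the centre, with the perpendicular foot at its near end, so it contributes μ₀I/(4πR); both point the same way, together 3.07×10⁻⁵ T.
Arc and leads all point the same direction: B = 4.83×10⁻⁵ + 3.07×10⁻⁵ = 7.90×10⁻⁵ T.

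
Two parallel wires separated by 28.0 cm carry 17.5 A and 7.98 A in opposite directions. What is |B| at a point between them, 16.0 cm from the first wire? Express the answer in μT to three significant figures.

Each long wire gives B = μ₀I/(2πd). Distances are d₁ = 0.16 m and d₂ = 0.12 m.
B₁ = 2.19×10⁻⁵ T, B₂ = 1.33×10⁻⁵ T.
Between antiparallel currents both contributions point the same way, so they add. B = B₁ + B₂ = 2.19×10⁻⁵ + 1.33×10⁻⁵ = 3.52×10⁻⁵ T.

B ≈ 35.2 μT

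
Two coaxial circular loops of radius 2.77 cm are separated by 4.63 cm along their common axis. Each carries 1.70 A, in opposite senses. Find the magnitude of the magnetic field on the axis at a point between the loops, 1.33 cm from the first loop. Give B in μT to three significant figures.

Each loop contributes B = μ₀IR²/[2(R²+z²)^(3/2)] on the axis, with z measured from that loop.
Loop 1 (z = 0.0133 m): B₁ = 2.82×10⁻⁵ T. Loop 2 (z = 0.033 m): B₂ = 1.02×10⁻⁵ T.
The fields oppose: B = |B₁ − B₂| = 1.80×10⁻⁵ T.

B ≈ 18.0 μT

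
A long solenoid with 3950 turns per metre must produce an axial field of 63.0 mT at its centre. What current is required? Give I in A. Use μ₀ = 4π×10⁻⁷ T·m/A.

I ≈ 12.7 A

Inside a long solenoid B = μ₀nI with n = 3950 m⁻¹, so I = B/(μ₀n).
I = 6.30×10⁻² / (4π×10⁻⁷ × 3950) = 12.7 A.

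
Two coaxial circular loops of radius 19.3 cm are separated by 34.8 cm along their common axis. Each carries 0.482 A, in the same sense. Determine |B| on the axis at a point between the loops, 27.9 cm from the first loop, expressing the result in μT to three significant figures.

B ≈ 1.60 μT

Each loop contributes B = μ₀IR²/[2(R²+z²)^(3/2)] on the axis, with z measured from that loop.
Loop 1 (z = 0.279 m): B₁ = 2.89×10⁻⁷ T. Loop 2 (z = 0.069 m): B₂ = 1.31×10⁻⁶ T.
The fields add: B = B₁ + B₂ = 1.60×10⁻⁶ T.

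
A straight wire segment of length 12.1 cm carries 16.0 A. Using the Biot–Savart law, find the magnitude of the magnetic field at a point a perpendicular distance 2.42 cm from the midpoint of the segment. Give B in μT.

For a finite straight segment, B = (μ₀I/4πd)(sinθ₁ + sinθ₂), where θ₁, θ₂ are the angles from the perpendicular to each end.
The perpendicular from the point meets the wire at its midpoint, so each end is L/2 = 0.0605 m away along the wire.
sinθ₁ = 0.0605/√(0.0605²+0.0242²) = 0.9285; sinθ₂ = 0.0605/√(0.0605²+0.0242²) = 0.9285.
B = (4π×10⁻⁷ × 16.0) / (4π × 0.0242) × (0.9285 + 0.9285) = 1.23×10⁻⁴ T.

B ≈ 123 μT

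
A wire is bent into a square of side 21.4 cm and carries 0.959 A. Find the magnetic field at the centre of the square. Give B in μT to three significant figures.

Each side is a finite straight segment at perpendicular distance d = a/(2 tan(π/4)) = 0.107 m from the centre, with end-angles ±π/4.
One side contributes B₁ = (μ₀I/4πd)·2 sin(π/4) = 1.27×10⁻⁶ T.
All 4 sides add in the same direction: B = 4 × 1.27×10⁻⁶ = 5.07×10⁻⁶ T.

B ≈ 5.07 μT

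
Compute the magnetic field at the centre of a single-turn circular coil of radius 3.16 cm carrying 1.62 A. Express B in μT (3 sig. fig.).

At the centre of a circular loop the Biot–Savart law gives B = μ₀I/(2R).
B = (4π×10⁻⁷ × 1.62) / (2 × 0.0316) = 3.22×10⁻⁵ T.

B ≈ 32.2 μT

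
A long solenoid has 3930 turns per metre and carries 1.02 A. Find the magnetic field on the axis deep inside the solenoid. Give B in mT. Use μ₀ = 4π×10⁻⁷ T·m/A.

B ≈ 5.04 mT

Inside a long solenoid, B = μ₀nI with n = 3930 turns/m.
B = 4π×10⁻⁷ × 3930 × 1.02 = 5.04×10⁻³ T.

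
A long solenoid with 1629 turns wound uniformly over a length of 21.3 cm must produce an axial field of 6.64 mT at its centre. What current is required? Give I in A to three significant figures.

Inside a long solenoid B = μ₀nI with n = 7648 m⁻¹, so I = B/(μ₀n).
I = 6.64×10⁻³ / (4π×10⁻⁷ × 7648) = 0.691 A.

I ≈ 0.691 A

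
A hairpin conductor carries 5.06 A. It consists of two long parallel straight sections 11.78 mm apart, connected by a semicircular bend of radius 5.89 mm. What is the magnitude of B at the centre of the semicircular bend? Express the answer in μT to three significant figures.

B ≈ 442 μT

The semicircular arc contributes B_arc = μ₀I·π/(4πR) = μ₀I/(4R) = 2.70×10⁻⁴ T.
Each semi-infinite lead is at perpendicular distance R = 0.00589 m from the centre, with the perpendicular foot at its near end, so it contributes μ₀I/(4πR); both point the same way, together 1.72×10⁻⁴ T.
Arc and leads all point the same direction: B = 2.70×10⁻⁴ + 1.72×10⁻⁴ = 4.42×10⁻⁴ T.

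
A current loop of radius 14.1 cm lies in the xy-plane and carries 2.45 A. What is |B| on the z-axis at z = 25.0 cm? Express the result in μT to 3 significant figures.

On the axis of a circular loop, B = μ₀IR² / [2(R²+z²)^(3/2)].
R² + z² = (0.141)² + (0.25)² = 0.08238 m², and (R²+z²)^(3/2) = 2.36×10⁻² m³.
B = (4π×10⁻⁷ × 2.45 × 0.01988) / (2 × 2.36×10⁻²) = 1.29×10⁻⁶ T.

B ≈ 1.29 μT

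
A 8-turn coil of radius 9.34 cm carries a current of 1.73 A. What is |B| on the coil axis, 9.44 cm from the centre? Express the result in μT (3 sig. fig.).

For an N-turn flat coil, B = Nμ₀IR²/[2(R²+z²)^(3/2)] with R = 0.0934 m, z = 0.0944 m.
B = 8 × 4.05×10⁻⁶ T = 3.24×10⁻⁵ T.

B ≈ 32.4 μT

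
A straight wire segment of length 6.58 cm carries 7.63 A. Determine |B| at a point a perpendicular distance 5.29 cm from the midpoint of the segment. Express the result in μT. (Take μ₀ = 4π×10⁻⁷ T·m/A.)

B ≈ 15.2 μT

For a finite straight segment, B = (μ₀I/4πd)(sinθ₁ + sinθ₂), where θ₁, θ₂ are the angles from the perpendicular to each end.
The perpendicular from the point meets the wire at its midpoint, so each end is L/2 = 0.0329 m away along the wire.
sinθ₁ = 0.0329/√(0.0329²+0.0529²) = 0.5281; sinθ₂ = 0.0329/√(0.0329²+0.0529²) = 0.5281.
B = (4π×10⁻⁷ × 7.63) / (4π × 0.0529) × (0.5281 + 0.5281) = 1.52×10⁻⁵ T.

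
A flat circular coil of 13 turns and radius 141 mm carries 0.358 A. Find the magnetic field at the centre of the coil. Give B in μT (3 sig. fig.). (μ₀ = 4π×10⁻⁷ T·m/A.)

B ≈ 20.7 μT

For an N-turn flat coil, B = Nμ₀I/(2R) with R = 0.141 m.
B = 13 × 1.60×10⁻⁶ T = 2.07×10⁻⁵ T.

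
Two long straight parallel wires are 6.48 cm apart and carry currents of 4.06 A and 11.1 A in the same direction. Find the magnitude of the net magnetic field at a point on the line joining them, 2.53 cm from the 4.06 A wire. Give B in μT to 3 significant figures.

Each long wire gives B = μ₀I/(2πd). Distances are d₁ = 0.0253 m and d₂ = 0.0395 m.
B₁ = 3.21×10⁻⁵ T, B₂ = 5.62×10⁻⁵ T.
Between parallel currents the two contributions point in opposite directions, so they subtract. B = |B₁ − B₂| = |3.21×10⁻⁵ − 5.62×10⁻⁵| = 2.41×10⁻⁵ T.

B ≈ 24.1 μT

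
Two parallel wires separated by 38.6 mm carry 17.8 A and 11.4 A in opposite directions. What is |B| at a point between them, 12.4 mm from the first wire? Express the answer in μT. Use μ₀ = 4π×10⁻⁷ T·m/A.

Each long wire gives B = μ₀I/(2πd). Distances are d₁ = 0.0124 m and d₂ = 0.0262 m.
B₁ = 2.87×10⁻⁴ T, B₂ = 8.70×10⁻⁵ T.
Between antiparallel currents both contributions point the same way, so they add. B = B₁ + B₂ = 2.87×10⁻⁴ + 8.70×10⁻⁵ = 3.74×10⁻⁴ T.

B ≈ 374 μT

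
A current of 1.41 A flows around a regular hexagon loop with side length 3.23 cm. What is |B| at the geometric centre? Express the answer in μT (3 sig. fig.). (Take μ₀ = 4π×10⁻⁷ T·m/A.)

B ≈ 30.2 μT

Each side is a finite straight segment at perpendicular distance d = a/(2 tan(π/6)) = 0.02797 m from the centre, with end-angles ±π/6.
One side contributes B₁ = (μ₀I/4πd)·2 sin(π/6) = 5.04×10⁻⁶ T.
All 6 sides add in the same direction: B = 6 × 5.04×10⁻⁶ = 3.02×10⁻⁵ T.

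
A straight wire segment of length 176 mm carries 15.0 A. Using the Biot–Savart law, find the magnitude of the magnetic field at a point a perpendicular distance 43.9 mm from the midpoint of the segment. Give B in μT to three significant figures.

For a finite straight segment, B = (μ₀I/4πd)(sinθ₁ + sinθ₂), where θ₁, θ₂ are the angles from the perpendicular to each end.
The perpendicular from the point meets the wire at its midpoint, so each end is L/2 = 0.088 m away along the wire.
sinθ₁ = 0.088/√(0.088²+0.0439²) = 0.8948; sinθ₂ = 0.088/√(0.088²+0.0439²) = 0.8948.
B = (4π×10⁻⁷ × 15.0) / (4π × 0.0439) × (0.8948 + 0.8948) = 6.12×10⁻⁵ T.

B ≈ 61.2 μT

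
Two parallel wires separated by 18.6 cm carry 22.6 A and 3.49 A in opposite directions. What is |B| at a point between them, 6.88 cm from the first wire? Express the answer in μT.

B ≈ 71.7 μT

Each long wire gives B = μ₀I/(2πd). Distances are d₁ = 0.0688 m and d₂ = 0.1172 m.
B₁ = 6.57×10⁻⁵ T, B₂ = 5.96×10⁻⁶ T.
Between antiparallel currents both contributions point the same way, so they add. B = B₁ + B₂ = 6.57×10⁻⁵ + 5.96×10⁻⁶ = 7.17×10⁻⁵ T.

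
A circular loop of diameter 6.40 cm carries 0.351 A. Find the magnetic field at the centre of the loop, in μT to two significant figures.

B ≈ 6.9 μT

At the centre of a circular loop the Biot–Savart law gives B = μ₀I/(2R) (so R = 0.032 m).
B = (4π×10⁻⁷ × 0.351) / (2 × 0.032) = 6.89×10⁻⁶ T.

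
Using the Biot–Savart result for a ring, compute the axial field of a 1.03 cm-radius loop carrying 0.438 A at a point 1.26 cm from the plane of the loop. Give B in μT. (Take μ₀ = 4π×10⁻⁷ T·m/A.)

On the axis of a circular loop, B = μ₀IR² / [2(R²+z²)^(3/2)].
R² + z² = (0.0103)² + (0.0126)² = 0.0002649 m², and (R²+z²)^(3/2) = 4.31×10⁻⁶ m³.
B = (4π×10⁻⁷ × 0.438 × 0.0001061) / (2 × 4.31×10⁻⁶) = 6.77×10⁻⁶ T.

B ≈ 6.77 μT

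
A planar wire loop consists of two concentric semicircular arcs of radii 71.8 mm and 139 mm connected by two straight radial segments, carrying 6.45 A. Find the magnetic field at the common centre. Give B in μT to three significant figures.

The radial connectors point toward the centre, so dl × r̂ = 0 and they contribute nothing.
Each semicircle gives μ₀I/(4R): inner arc 2.82×10⁻⁵ T, outer arc 1.46×10⁻⁵ T.
The two arcs carry current in opposite angular senses, so their fields oppose: B = |2.82×10⁻⁵ − 1.46×10⁻⁵| = 1.36×10⁻⁵ T.

B ≈ 13.6 μT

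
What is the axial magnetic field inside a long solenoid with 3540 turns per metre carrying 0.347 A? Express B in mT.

B ≈ 1.54 mT

Inside a long solenoid, B = μ₀nI with n = 3540 turns/m.
B = 4π×10⁻⁷ × 3540 × 0.347 = 1.54×10⁻³ T.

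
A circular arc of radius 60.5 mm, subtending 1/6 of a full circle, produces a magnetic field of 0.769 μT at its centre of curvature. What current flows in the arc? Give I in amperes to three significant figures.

For a circular arc, B = μ₀Iφ/(4πR) with φ in radians; here φ = 1.047 rad.
So I = 4πRB/(μ₀φ) = 4π × 0.0605 × 7.69×10⁻⁷ / (4π×10⁻⁷ × 1.047) = 0.444 A.

I ≈ 0.444 A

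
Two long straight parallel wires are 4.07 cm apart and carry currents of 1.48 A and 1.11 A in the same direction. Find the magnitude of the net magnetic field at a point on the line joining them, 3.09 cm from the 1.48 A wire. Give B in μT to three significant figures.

B ≈ 13.1 μT

Each long wire gives B = μ₀I/(2πd). Distances are d₁ = 0.0309 m and d₂ = 0.0098 m.
B₁ = 9.58×10⁻⁶ T, B₂ = 2.27×10⁻⁵ T.
Between parallel currents the two contributions point in opposite directions, so they subtract. B = |B₁ − B₂| = |9.58×10⁻⁶ − 2.27×10⁻⁵| = 1.31×10⁻⁵ T.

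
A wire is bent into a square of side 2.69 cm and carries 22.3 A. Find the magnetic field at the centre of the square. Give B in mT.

Each side is a finite straight segment at perpendicular distance d = a/(2 tan(π/4)) = 0.01345 m from the centre, with end-angles ±π/4.
One side contributes B₁ = (μ₀I/4πd)·2 sin(π/4) = 2.34×10⁻⁴ T.
All 4 sides add in the same direction: B = 4 × 2.34×10⁻⁴ = 9.38×10⁻⁴ T.

B ≈ 0.938 mT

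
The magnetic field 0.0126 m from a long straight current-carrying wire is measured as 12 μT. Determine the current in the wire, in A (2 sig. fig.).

For a long straight wire B = μ₀I/(2πd), so I = 2πdB/μ₀.
I = 2π × 0.0126 × 1.20×10⁻⁵ / (4π×10⁻⁷) = 0.756 A.

I ≈ 0.76 A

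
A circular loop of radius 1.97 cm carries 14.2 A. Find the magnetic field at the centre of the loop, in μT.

B ≈ 453 μT

At the centre of a circular loop the Biot–Savart law gives B = μ₀I/(2R).
B = (4π×10⁻⁷ × 14.2) / (2 × 0.0197) = 4.53×10⁻⁴ T.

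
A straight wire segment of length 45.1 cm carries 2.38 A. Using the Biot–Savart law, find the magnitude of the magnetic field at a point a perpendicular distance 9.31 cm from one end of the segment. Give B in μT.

For a finite straight segment, B = (μ₀I/4πd)(sinθ₁ + sinθ₂), where θ₁, θ₂ are the angles from the perpendicular to each end.
The perpendicular foot is at one end, so the two end-offsets along the wire are 0 and L = 0.451 m.
sinθ₁ = 0/√(0²+0.0931²) = 0.0000; sinθ₂ = 0.451/√(0.451²+0.0931²) = 0.9794.
B = (4π×10⁻⁷ × 2.38) / (4π × 0.0931) × (0.0000 + 0.9794) = 2.50×10⁻⁶ T.

B ≈ 2.50 μT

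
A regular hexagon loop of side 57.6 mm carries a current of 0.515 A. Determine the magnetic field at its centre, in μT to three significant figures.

Each side is a finite straight segment at perpendicular distance d = a/(2 tan(π/6)) = 0.04988 m from the centre, with end-angles ±π/6.
One side contributes B₁ = (μ₀I/4πd)·2 sin(π/6) = 1.03×10⁻⁶ T.
All 6 sides add in the same direction: B = 6 × 1.03×10⁻⁶ = 6.19×10⁻⁶ T.

B ≈ 6.19 μT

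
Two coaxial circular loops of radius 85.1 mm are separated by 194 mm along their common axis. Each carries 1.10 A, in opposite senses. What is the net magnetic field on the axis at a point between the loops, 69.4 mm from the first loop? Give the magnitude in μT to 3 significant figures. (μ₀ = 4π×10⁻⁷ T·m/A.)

Each loop contributes B = μ₀IR²/[2(R²+z²)^(3/2)] on the axis, with z measured from that loop.
Loop 1 (z = 0.0694 m): B₁ = 3.78×10⁻⁶ T. Loop 2 (z = 0.1246 m): B₂ = 1.46×10⁻⁶ T.
The fields oppose: B = |B₁ − B₂| = 2.32×10⁻⁶ T.

B ≈ 2.32 μT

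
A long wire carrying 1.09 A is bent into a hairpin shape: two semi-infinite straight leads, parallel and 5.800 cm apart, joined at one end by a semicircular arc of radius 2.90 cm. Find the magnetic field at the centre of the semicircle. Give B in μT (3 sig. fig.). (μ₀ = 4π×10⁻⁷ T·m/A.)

B ≈ 19.3 μT

The semicircular arc contributes B_arc = μ₀I·π/(4πR) = μ₀I/(4R) = 1.18×10⁻⁵ T.
Each semi-infinite lead is at perpendicular distance R = 0.029 m from the centre, with the perpendicular foot at its near end, so it contributes μ₀I/(4πR); both point the same way, together 7.52×10⁻⁶ T.
Arc and leads all point the same direction: B = 1.18×10⁻⁵ + 7.52×10⁻⁶ = 1.93×10⁻⁵ T.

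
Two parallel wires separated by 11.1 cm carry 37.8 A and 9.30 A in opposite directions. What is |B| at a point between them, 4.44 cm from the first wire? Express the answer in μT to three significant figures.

B ≈ 198 μT

Each long wire gives B = μ₀I/(2πd). Distances are d₁ = 0.0444 m and d₂ = 0.0666 m.
B₁ = 1.70×10⁻⁴ T, B₂ = 2.79×10⁻⁵ T.
Between antiparallel currents both contributions point the same way, so they add. B = B₁ + B₂ = 1.70×10⁻⁴ + 2.79×10⁻⁵ = 1.98×10⁻⁴ T.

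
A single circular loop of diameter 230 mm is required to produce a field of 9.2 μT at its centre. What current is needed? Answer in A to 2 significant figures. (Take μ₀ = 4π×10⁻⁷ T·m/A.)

At the centre of a circular loop B = μ₀I/(2R), so I = 2RB/μ₀.
With R = 0.115 m, I = 2 × 0.115 × 9.20×10⁻⁶ / (4π×10⁻⁷) = 1.68 A.

I ≈ 1.7 A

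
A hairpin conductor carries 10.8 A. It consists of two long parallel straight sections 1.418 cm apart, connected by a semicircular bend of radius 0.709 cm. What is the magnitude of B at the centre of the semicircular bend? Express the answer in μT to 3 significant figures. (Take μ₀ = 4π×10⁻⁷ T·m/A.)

The semicircular arc contributes B_arc = μ₀I·π/(4πR) = μ₀I/(4R) = 4.79×10⁻⁴ T.
Each semi-infinite lead is at perpendicular distance R = 0.00709 m from the centre, with the perpendicular foot at its near end, so it contributes μ₀I/(4πR); both point the same way, together 3.05×10⁻⁴ T.
Arc and leads all point the same direction: B = 4.79×10⁻⁴ + 3.05×10⁻⁴ = 7.83×10⁻⁴ T.

B ≈ 783 μT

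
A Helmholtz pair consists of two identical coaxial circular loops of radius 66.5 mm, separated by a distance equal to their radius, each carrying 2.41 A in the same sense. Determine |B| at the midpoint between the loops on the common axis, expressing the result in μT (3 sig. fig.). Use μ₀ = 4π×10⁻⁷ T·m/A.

B ≈ 32.6 μT

Each loop contributes B = μ₀IR²/[2(R²+z²)^(3/2)] on the axis, with z measured from that loop.
Loop 1 (z = 0.03325 m): B₁ = 1.63×10⁻⁵ T. Loop 2 (z = 0.03325 m): B₂ = 1.63×10⁻⁵ T.
The fields add: B = B₁ + B₂ = 3.26×10⁻⁵ T.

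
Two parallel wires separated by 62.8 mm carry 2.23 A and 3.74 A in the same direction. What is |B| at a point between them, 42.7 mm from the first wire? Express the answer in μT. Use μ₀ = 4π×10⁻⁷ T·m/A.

B ≈ 26.8 μT

Each long wire gives B = μ₀I/(2πd). Distances are d₁ = 0.0427 m and d₂ = 0.0201 m.
B₁ = 1.04×10⁻⁵ T, B₂ = 3.72×10⁻⁵ T.
Between parallel currents the two contributions point in opposite directions, so they subtract. B = |B₁ − B₂| = |1.04×10⁻⁵ − 3.72×10⁻⁵| = 2.68×10⁻⁵ T.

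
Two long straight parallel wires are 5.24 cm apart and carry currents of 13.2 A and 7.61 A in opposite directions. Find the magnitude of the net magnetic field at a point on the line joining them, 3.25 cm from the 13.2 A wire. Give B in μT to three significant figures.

Each long wire gives B = μ₀I/(2πd). Distances are d₁ = 0.0325 m and d₂ = 0.0199 m.
B₁ = 8.12×10⁻⁵ T, B₂ = 7.65×10⁻⁵ T.
Between antiparallel currents both contributions point the same way, so they add. B = B₁ + B₂ = 8.12×10⁻⁵ + 7.65×10⁻⁵ = 1.58×10⁻⁴ T.

B ≈ 158 μT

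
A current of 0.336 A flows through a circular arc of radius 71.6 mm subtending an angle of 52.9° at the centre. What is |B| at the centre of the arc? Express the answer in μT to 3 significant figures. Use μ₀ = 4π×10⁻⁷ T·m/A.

The Biot–Savart field of a circular arc at its centre is B = μ₀Iφ/(4πR), with φ = 0.9233 rad.
B = (4π×10⁻⁷ × 0.336 × 0.9233) / (4π × 0.0716) = 4.33×10⁻⁷ T.

B ≈ 0.433 μT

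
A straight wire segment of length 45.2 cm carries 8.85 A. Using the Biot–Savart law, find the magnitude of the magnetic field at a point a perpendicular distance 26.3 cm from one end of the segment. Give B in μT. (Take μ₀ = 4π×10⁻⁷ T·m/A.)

For a finite straight segment, B = (μ₀I/4πd)(sinθ₁ + sinθ₂), where θ₁, θ₂ are the angles from the perpendicular to each end.
The perpendicular foot is at one end, so the two end-offsets along the wire are 0 and L = 0.452 m.
sinθ₁ = 0/√(0²+0.263²) = 0.0000; sinθ₂ = 0.452/√(0.452²+0.263²) = 0.8643.
B = (4π×10⁻⁷ × 8.85) / (4π × 0.263) × (0.0000 + 0.8643) = 2.91×10⁻⁶ T.

B ≈ 2.91 μT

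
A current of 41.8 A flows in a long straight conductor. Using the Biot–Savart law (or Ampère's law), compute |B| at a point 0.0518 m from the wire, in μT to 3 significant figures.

For an infinitely long straight wire, B = μ₀I/(2πd).
B = (4π×10⁻⁷ × 41.8) / (2π × 0.0518) = 1.61×10⁻⁴ T.

B ≈ 161 μT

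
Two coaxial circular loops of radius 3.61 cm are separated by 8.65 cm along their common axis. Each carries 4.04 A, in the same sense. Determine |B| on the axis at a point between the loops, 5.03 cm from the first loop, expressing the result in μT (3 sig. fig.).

Each loop contributes B = μ₀IR²/[2(R²+z²)^(3/2)] on the axis, with z measured from that loop.
Loop 1 (z = 0.0503 m): B₁ = 1.39×10⁻⁵ T. Loop 2 (z = 0.0362 m): B₂ = 2.48×10⁻⁵ T.
The fields add: B = B₁ + B₂ = 3.87×10⁻⁵ T.

B ≈ 38.7 μT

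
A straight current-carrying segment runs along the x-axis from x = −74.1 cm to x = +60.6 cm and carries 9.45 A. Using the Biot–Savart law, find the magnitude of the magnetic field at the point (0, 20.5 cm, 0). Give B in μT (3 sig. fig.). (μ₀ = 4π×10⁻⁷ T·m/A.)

For a finite straight segment, B = (μ₀I/4πd)(sinθ₁ + sinθ₂), where θ₁, θ₂ are the angles from the perpendicular to each end.
The perpendicular distance is d = 0.205 m; the end-offsets along the wire are a = 0.741 m and b = 0.606 m.
sinθ₁ = 0.741/√(0.741²+0.205²) = 0.9638; sinθ₂ = 0.606/√(0.606²+0.205²) = 0.9473.
B = (4π×10⁻⁷ × 9.45) / (4π × 0.205) × (0.9638 + 0.9473) = 8.81×10⁻⁶ T.

B ≈ 8.81 μT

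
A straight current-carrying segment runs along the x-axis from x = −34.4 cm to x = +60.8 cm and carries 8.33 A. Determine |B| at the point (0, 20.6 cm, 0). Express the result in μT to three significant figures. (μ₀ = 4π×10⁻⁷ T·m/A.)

For a finite straight segment, B = (μ₀I/4πd)(sinθ₁ + sinθ₂), where θ₁, θ₂ are the angles from the perpendicular to each end.
The perpendicular distance is d = 0.206 m; the end-offsets along the wire are a = 0.344 m and b = 0.608 m.
sinθ₁ = 0.344/√(0.344²+0.206²) = 0.8579; sinθ₂ = 0.608/√(0.608²+0.206²) = 0.9471.
B = (4π×10⁻⁷ × 8.33) / (4π × 0.206) × (0.8579 + 0.9471) = 7.30×10⁻⁶ T.

B ≈ 7.30 μT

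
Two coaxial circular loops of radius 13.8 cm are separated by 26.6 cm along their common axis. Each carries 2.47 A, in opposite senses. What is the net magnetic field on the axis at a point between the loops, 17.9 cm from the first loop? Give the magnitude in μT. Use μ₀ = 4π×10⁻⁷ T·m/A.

B ≈ 4.25 μT

Each loop contributes B = μ₀IR²/[2(R²+z²)^(3/2)] on the axis, with z measured from that loop.
Loop 1 (z = 0.179 m): B₁ = 2.56×10⁻⁶ T. Loop 2 (z = 0.087 m): B₂ = 6.81×10⁻⁶ T.
The fields oppose: B = |B₁ − B₂| = 4.25×10⁻⁶ T.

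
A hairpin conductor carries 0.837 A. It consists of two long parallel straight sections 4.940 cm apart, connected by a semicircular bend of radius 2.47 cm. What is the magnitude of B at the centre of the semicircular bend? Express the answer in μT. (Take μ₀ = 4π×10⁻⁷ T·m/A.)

B ≈ 17.4 μT

The semicircular arc contributes B_arc = μ₀I·π/(4πR) = μ₀I/(4R) = 1.06×10⁻⁵ T.
Each semi-infinite lead is at perpendicular distance R = 0.0247 m from the centre, with the perpendicular foot at its near end, so it contributes μ₀I/(4πR); both point the same way, together 6.78×10⁻⁶ T.
Arc and leads all point the same direction: B = 1.06×10⁻⁵ + 6.78×10⁻⁶ = 1.74×10⁻⁵ T.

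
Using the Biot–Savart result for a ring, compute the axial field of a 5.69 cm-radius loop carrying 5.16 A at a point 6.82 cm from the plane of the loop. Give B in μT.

On the axis of a circular loop, B = μ₀IR² / [2(R²+z²)^(3/2)].
R² + z² = (0.0569)² + (0.0682)² = 0.007889 m², and (R²+z²)^(3/2) = 7.01×10⁻⁴ m³.
B = (4π×10⁻⁷ × 5.16 × 0.003238) / (2 × 7.01×10⁻⁴) = 1.50×10⁻⁵ T.

B ≈ 15.0 μT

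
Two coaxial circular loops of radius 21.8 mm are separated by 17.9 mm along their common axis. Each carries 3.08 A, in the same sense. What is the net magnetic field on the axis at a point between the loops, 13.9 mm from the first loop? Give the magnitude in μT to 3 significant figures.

Each loop contributes B = μ₀IR²/[2(R²+z²)^(3/2)] on the axis, with z measured from that loop.
Loop 1 (z = 0.0139 m): B₁ = 5.32×10⁻⁵ T. Loop 2 (z = 0.004 m): B₂ = 8.45×10⁻⁵ T.
The fields add: B = B₁ + B₂ = 1.38×10⁻⁴ T.

B ≈ 138 μT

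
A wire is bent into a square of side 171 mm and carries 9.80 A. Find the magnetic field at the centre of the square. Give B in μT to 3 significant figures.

B ≈ 64.8 μT

Each side is a finite straight segment at perpendicular distance d = a/(2 tan(π/4)) = 0.0855 m from the centre, with end-angles ±π/4.
One side contributes B₁ = (μ₀I/4πd)·2 sin(π/4) = 1.62×10⁻⁵ T.
All 4 sides add in the same direction: B = 4 × 1.62×10⁻⁵ = 6.48×10⁻⁵ T.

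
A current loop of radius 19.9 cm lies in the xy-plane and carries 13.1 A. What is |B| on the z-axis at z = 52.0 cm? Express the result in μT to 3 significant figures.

On the axis of a circular loop, B = μ₀IR² / [2(R²+z²)^(3/2)].
R² + z² = (0.199)² + (0.52)² = 0.31 m², and (R²+z²)^(3/2) = 0.173 m³.
B = (4π×10⁻⁷ × 13.1 × 0.0396) / (2 × 0.173) = 1.89×10⁻⁶ T.

B ≈ 1.89 μT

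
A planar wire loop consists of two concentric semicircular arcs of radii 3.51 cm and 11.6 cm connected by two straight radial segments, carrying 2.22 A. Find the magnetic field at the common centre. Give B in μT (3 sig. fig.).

The radial connectors point toward the centre, so dl × r̂ = 0 and they contribute nothing.
Each semicircle gives μ₀I/(4R): inner arc 1.99×10⁻⁵ T, outer arc 6.01×10⁻⁶ T.
The two arcs carry current in opposite angular senses, so their fields oppose: B = |1.99×10⁻⁵ − 6.01×10⁻⁶| = 1.39×10⁻⁵ T.

B ≈ 13.9 μT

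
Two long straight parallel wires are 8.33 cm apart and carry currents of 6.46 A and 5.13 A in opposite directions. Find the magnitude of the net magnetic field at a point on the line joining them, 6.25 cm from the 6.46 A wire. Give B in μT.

B ≈ 70.0 μT

Each long wire gives B = μ₀I/(2πd). Distances are d₁ = 0.0625 m and d₂ = 0.0208 m.
B₁ = 2.07×10⁻⁵ T, B₂ = 4.93×10⁻⁵ T.
Between antiparallel currents both contributions point the same way, so they add. B = B₁ + B₂ = 2.07×10⁻⁵ + 4.93×10⁻⁵ = 7.00×10⁻⁵ T.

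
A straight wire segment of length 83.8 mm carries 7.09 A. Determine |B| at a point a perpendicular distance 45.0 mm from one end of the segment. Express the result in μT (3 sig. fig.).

B ≈ 13.9 μT

For a finite straight segment, B = (μ₀I/4πd)(sinθ₁ + sinθ₂), where θ₁, θ₂ are the angles from the perpendicular to each end.
The perpendicular foot is at one end, so the two end-offsets along the wire are 0 and L = 0.0838 m.
sinθ₁ = 0/√(0²+0.045²) = 0.0000; sinθ₂ = 0.0838/√(0.0838²+0.045²) = 0.8810.
B = (4π×10⁻⁷ × 7.09) / (4π × 0.045) × (0.0000 + 0.8810) = 1.39×10⁻⁵ T.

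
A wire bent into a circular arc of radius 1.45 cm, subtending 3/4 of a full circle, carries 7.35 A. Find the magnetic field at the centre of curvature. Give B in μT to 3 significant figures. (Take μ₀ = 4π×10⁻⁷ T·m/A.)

B ≈ 239 μT

The Biot–Savart field of a circular arc at its centre is B = μ₀Iφ/(4πR), with φ = 4.712 rad.
B = (4π×10⁻⁷ × 7.35 × 4.712) / (4π × 0.0145) = 2.39×10⁻⁴ T.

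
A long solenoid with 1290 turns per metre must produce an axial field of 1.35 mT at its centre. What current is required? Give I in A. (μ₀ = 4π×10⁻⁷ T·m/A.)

I ≈ 0.833 A

Inside a long solenoid B = μ₀nI with n = 1290 m⁻¹, so I = B/(μ₀n).
I = 1.35×10⁻³ / (4π×10⁻⁷ × 1290) = 0.833 A.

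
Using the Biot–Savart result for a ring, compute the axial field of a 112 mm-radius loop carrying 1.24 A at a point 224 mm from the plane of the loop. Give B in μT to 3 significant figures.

B ≈ 0.622 μT

On the axis of a circular loop, B = μ₀IR² / [2(R²+z²)^(3/2)].
R² + z² = (0.112)² + (0.224)² = 0.06272 m², and (R²+z²)^(3/2) = 1.57×10⁻² m³.
B = (4π×10⁻⁷ × 1.24 × 0.01254) / (2 × 1.57×10⁻²) = 6.22×10⁻⁷ T.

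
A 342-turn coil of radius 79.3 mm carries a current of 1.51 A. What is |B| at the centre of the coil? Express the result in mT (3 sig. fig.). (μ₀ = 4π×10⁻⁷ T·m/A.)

B ≈ 4.09 mT

For an N-turn flat coil, B = Nμ₀I/(2R) with R = 0.0793 m.
B = 342 × 1.20×10⁻⁵ T = 4.09×10⁻³ T.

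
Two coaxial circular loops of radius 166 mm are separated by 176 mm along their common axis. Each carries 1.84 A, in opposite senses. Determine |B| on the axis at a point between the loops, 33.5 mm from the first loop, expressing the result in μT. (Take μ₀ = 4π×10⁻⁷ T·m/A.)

B ≈ 3.52 μT

Each loop contributes B = μ₀IR²/[2(R²+z²)^(3/2)] on the axis, with z measured from that loop.
Loop 1 (z = 0.0335 m): B₁ = 6.56×10⁻⁶ T. Loop 2 (z = 0.1425 m): B₂ = 3.04×10⁻⁶ T.
The fields oppose: B = |B₁ − B₂| = 3.52×10⁻⁶ T.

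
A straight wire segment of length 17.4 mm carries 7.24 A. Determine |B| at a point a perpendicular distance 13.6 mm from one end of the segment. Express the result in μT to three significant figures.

B ≈ 41.9 μT

For a finite straight segment, B = (μ₀I/4πd)(sinθ₁ + sinθ₂), where θ₁, θ₂ are the angles from the perpendicular to each end.
The perpendicular foot is at one end, so the two end-offsets along the wire are 0 and L = 0.0174 m.
sinθ₁ = 0/√(0²+0.0136²) = 0.0000; sinθ₂ = 0.0174/√(0.0174²+0.0136²) = 0.7879.
B = (4π×10⁻⁷ × 7.24) / (4π × 0.0136) × (0.0000 + 0.7879) = 4.19×10⁻⁵ T.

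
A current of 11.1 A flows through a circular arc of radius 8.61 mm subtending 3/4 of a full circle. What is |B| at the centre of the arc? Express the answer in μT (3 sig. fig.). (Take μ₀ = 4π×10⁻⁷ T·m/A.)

The Biot–Savart field of a circular arc at its centre is B = μ₀Iφ/(4πR), with φ = 4.712 rad.
B = (4π×10⁻⁷ × 11.1 × 4.712) / (4π × 0.00861) = 6.08×10⁻⁴ T.

B ≈ 608 μT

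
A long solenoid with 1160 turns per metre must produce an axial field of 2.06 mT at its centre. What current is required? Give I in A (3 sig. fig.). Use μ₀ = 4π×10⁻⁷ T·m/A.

Inside a long solenoid B = μ₀nI with n = 1160 m⁻¹, so I = B/(μ₀n).
I = 2.06×10⁻³ / (4π×10⁻⁷ × 1160) = 1.41 A.

I ≈ 1.41 A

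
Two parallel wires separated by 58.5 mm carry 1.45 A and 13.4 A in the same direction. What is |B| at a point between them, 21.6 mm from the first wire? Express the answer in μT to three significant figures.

B ≈ 59.2 μT

Each long wire gives B = μ₀I/(2πd). Distances are d₁ = 0.0216 m and d₂ = 0.0369 m.
B₁ = 1.34×10⁻⁵ T, B₂ = 7.26×10⁻⁵ T.
Between parallel currents the two contributions point in opposite directions, so they subtract. B = |B₁ − B₂| = |1.34×10⁻⁵ − 7.26×10⁻⁵| = 5.92×10⁻⁵ T.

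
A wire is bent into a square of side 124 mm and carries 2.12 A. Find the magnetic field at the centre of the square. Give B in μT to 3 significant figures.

Each side is a finite straight segment at perpendicular distance d = a/(2 tan(π/4)) = 0.062 m from the centre, with end-angles ±π/4.
One side contributes B₁ = (μ₀I/4πd)·2 sin(π/4) = 4.84×10⁻⁶ T.
All 4 sides add in the same direction: B = 4 × 4.84×10⁻⁶ = 1.93×10⁻⁵ T.

B ≈ 19.3 μT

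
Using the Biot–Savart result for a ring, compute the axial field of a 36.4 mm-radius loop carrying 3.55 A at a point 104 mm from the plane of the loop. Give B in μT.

On the axis of a circular loop, B = μ₀IR² / [2(R²+z²)^(3/2)].
R² + z² = (0.0364)² + (0.104)² = 0.01214 m², and (R²+z²)^(3/2) = 1.34×10⁻³ m³.
B = (4π×10⁻⁷ × 3.55 × 0.001325) / (2 × 1.34×10⁻³) = 2.21×10⁻⁶ T.

B ≈ 2.21 μT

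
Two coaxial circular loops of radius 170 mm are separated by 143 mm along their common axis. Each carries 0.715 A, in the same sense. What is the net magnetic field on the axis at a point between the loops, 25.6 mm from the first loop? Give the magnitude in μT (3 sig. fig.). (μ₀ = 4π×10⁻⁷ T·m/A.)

B ≈ 4.03 μT

Each loop contributes B = μ₀IR²/[2(R²+z²)^(3/2)] on the axis, with z measured from that loop.
Loop 1 (z = 0.0256 m): B₁ = 2.56×10⁻⁶ T. Loop 2 (z = 0.1174 m): B₂ = 1.47×10⁻⁶ T.
The fields add: B = B₁ + B₂ = 4.03×10⁻⁶ T.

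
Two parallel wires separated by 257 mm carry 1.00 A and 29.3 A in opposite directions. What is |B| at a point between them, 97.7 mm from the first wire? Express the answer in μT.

Each long wire gives B = μ₀I/(2πd). Distances are d₁ = 0.0977 m and d₂ = 0.1593 m.
B₁ = 2.05×10⁻⁶ T, B₂ = 3.68×10⁻⁵ T.
Between antiparallel currents both contributions point the same way, so they add. B = B₁ + B₂ = 2.05×10⁻⁶ + 3.68×10⁻⁵ = 3.88×10⁻⁵ T.

B ≈ 38.8 μT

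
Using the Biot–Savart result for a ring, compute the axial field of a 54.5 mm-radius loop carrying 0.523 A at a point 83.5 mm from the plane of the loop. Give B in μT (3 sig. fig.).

B ≈ 0.985 μT

On the axis of a circular loop, B = μ₀IR² / [2(R²+z²)^(3/2)].
R² + z² = (0.0545)² + (0.0835)² = 0.009942 m², and (R²+z²)^(3/2) = 9.91×10⁻⁴ m³.
B = (4π×10⁻⁷ × 0.523 × 0.00297) / (2 × 9.91×10⁻⁴) = 9.85×10⁻⁷ T.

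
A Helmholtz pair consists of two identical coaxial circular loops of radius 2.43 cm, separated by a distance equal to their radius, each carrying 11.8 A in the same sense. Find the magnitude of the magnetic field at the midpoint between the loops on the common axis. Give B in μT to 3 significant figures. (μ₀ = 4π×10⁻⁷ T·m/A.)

B ≈ 437 μT

Each loop contributes B = μ₀IR²/[2(R²+z²)^(3/2)] on the axis, with z measured from that loop.
Loop 1 (z = 0.01215 m): B₁ = 2.18×10⁻⁴ T. Loop 2 (z = 0.01215 m): B₂ = 2.18×10⁻⁴ T.
The fields add: B = B₁ + B₂ = 4.37×10⁻⁴ T.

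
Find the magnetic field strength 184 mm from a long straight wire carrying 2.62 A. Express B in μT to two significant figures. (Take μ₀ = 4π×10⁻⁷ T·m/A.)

B ≈ 2.8 μT

For an infinitely long straight wire, B = μ₀I/(2πd).
B = (4π×10⁻⁷ × 2.62) / (2π × 0.184) = 2.85×10⁻⁶ T.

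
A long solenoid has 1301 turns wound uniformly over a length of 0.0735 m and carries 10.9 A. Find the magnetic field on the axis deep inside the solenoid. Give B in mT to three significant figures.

Inside a long solenoid, B = μ₀nI with n = 1.770×10⁴ turns/m.
B = 4π×10⁻⁷ × 1.770×10⁴ × 10.9 = 0.242 T.

B ≈ 242 mT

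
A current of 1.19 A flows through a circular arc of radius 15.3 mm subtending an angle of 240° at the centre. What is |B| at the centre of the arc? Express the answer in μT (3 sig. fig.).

The Biot–Savart field of a circular arc at its centre is B = μ₀Iφ/(4πR), with φ = 4.189 rad.
B = (4π×10⁻⁷ × 1.19 × 4.189) / (4π × 0.0153) = 3.26×10⁻⁵ T.

B ≈ 32.6 μT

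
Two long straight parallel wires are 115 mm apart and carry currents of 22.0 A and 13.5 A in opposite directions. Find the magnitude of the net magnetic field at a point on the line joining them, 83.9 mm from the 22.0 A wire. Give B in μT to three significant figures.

Each long wire gives B = μ₀I/(2πd). Distances are d₁ = 0.0839 m and d₂ = 0.0311 m.
B₁ = 5.24×10⁻⁵ T, B₂ = 8.68×10⁻⁵ T.
Between antiparallel currents both contributions point the same way, so they add. B = B₁ + B₂ = 5.24×10⁻⁵ + 8.68×10⁻⁵ = 1.39×10⁻⁴ T.

B ≈ 139 μT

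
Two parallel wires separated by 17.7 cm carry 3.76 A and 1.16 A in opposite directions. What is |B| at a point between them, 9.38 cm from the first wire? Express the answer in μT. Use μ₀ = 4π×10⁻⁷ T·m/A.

Each long wire gives B = μ₀I/(2πd). Distances are d₁ = 0.0938 m and d₂ = 0.0832 m.
B₁ = 8.02×10⁻⁶ T, B₂ = 2.79×10⁻⁶ T.
Between antiparallel currents both contributions point the same way, so they add. B = B₁ + B₂ = 8.02×10⁻⁶ + 2.79×10⁻⁶ = 1.08×10⁻⁵ T.

B ≈ 10.8 μT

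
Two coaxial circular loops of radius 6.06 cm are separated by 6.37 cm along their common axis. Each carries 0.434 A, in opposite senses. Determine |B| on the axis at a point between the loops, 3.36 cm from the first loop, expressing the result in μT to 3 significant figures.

Each loop contributes B = μ₀IR²/[2(R²+z²)^(3/2)] on the axis, with z measured from that loop.
Loop 1 (z = 0.0336 m): B₁ = 3.01×10⁻⁶ T. Loop 2 (z = 0.0301 m): B₂ = 3.23×10⁻⁶ T.
The fields oppose: B = |B₁ − B₂| = 2.23×10⁻⁷ T.

B ≈ 0.223 μT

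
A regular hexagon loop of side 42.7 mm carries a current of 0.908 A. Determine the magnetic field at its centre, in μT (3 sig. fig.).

Each side is a finite straight segment at perpendicular distance d = a/(2 tan(π/6)) = 0.03698 m from the centre, with end-angles ±π/6.
One side contributes B₁ = (μ₀I/4πd)·2 sin(π/6) = 2.46×10⁻⁶ T.
All 6 sides add in the same direction: B = 6 × 2.46×10⁻⁶ = 1.47×10⁻⁵ T.

B ≈ 14.7 μT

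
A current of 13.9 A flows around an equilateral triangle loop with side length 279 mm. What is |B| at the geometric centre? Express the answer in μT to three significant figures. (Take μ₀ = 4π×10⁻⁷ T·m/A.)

Each side is a finite straight segment at perpendicular distance d = a/(2 tan(π/3)) = 0.08054 m from the centre, with end-angles ±π/3.
One side contributes B₁ = (μ₀I/4πd)·2 sin(π/3) = 2.99×10⁻⁵ T.
All 3 sides add in the same direction: B = 3 × 2.99×10⁻⁵ = 8.97×10⁻⁵ T.

B ≈ 89.7 μT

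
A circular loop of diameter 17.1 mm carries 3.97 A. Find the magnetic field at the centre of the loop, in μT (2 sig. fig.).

At the centre of a circular loop the Biot–Savart law gives B = μ₀I/(2R) (so R = 0.00855 m).
B = (4π×10⁻⁷ × 3.97) / (2 × 0.00855) = 2.92×10⁻⁴ T.

B ≈ 290 μT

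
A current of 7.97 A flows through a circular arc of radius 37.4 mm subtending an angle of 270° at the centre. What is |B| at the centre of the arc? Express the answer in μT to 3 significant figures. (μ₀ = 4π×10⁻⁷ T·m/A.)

B ≈ 100 μT

The Biot–Savart field of a circular arc at its centre is B = μ₀Iφ/(4πR), with φ = 4.712 rad.
B = (4π×10⁻⁷ × 7.97 × 4.712) / (4π × 0.0374) = 1.00×10⁻⁴ T.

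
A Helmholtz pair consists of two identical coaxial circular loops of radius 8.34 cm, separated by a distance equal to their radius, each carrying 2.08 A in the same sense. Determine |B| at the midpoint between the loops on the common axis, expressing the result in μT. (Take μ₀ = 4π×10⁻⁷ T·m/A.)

Each loop contributes B = μ₀IR²/[2(R²+z²)^(3/2)] on the axis, with z measured from that loop.
Loop 1 (z = 0.0417 m): B₁ = 1.12×10⁻⁵ T. Loop 2 (z = 0.0417 m): B₂ = 1.12×10⁻⁵ T.
The fields add: B = B₁ + B₂ = 2.24×10⁻⁵ T.

B ≈ 22.4 μT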